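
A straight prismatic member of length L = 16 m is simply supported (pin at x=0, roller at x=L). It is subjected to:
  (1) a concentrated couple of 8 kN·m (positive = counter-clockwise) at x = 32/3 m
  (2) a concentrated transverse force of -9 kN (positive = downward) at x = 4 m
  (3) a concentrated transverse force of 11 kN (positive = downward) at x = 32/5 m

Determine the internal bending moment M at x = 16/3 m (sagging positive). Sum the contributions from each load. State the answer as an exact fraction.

Load 1 — applied couple M₀=8 kN·m at a=32/3 m (b=L-a=16/3):
  M_1 = M₀x/L  [x≤a] = 8·(16/3)/16 = 8/3 kN·m
Load 2 — point force P=-9 kN at a=4 m (b=L-a=12):
  M_2 = Pa(L-x)/L  [x>a] = (-9)·4·(16-(16/3))/16 = -24 kN·m
Load 3 — point force P=11 kN at a=32/5 m (b=L-a=48/5):
  M_3 = Pbx/L  [x≤a] = 11·(48/5)·(16/3)/16 = 176/5 kN·m
Superposition: M = Σ M_i = 208/15 kN·m ≈ 13.866667 kN·m

M(16/3) = 208/15 kN·m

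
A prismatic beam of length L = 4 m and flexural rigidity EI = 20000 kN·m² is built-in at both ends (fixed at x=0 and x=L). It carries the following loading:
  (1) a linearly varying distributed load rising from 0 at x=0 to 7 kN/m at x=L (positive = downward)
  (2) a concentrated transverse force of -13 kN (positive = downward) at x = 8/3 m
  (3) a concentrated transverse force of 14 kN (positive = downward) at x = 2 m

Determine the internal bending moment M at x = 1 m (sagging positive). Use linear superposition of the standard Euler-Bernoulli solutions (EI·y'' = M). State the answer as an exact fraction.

M(1) = 709/1080 kN·m

Load 1 — triangular load w₀=7 kN/m (0→w₀ over full span):
  M_1 = 3w₀Lx/20 - w₀L²/30 - w₀x³/(6L) = 3·7·4·1/20 - 7·4²/30 - 7·1³/(6·4) = 7/40 kN·m
Load 2 — point force P=-13 kN at a=8/3 m (b=L-a=4/3):
  M_2 = Pb²(3a+b)x/L³ - Pab²/L²  [x≤a] = (-13)·(4/3)²·(3·(8/3)+(4/3))·1/4³ - (-13)·(8/3)·(4/3)²/4² = 13/27 kN·m
Load 3 — point force P=14 kN at a=2 m (b=L-a=2):
  M_3 = Pb²(3a+b)x/L³ - Pab²/L²  [x≤a] = 14·2²·(3·2+2)·1/4³ - 14·2·2²/4² = 0 kN·m
Superposition: M = Σ M_i = 709/1080 kN·m ≈ 0.656481 kN·m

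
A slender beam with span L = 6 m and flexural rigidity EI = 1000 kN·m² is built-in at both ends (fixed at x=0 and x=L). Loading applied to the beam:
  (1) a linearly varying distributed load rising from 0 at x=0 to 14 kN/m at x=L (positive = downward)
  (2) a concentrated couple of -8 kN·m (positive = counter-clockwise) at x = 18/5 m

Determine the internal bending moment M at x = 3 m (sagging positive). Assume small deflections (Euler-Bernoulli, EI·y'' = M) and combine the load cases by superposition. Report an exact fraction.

M(3) = 73/10 kN·m

Load 1 — triangular load w₀=14 kN/m (0→w₀ over full span):
  M_1 = 3w₀Lx/20 - w₀L²/30 - w₀x³/(6L) = 3·14·6·3/20 - 14·6²/30 - 14·3³/(6·6) = 21/2 kN·m
Load 2 — applied couple M₀=-8 kN·m at a=18/5 m (b=L-a=12/5):
  M_2 = R_Ax - M_A  [x≤a] with R_A=-48/25, M_A=-64/25 = (-48/25)·3 - (-64/25) = -16/5 kN·m
Superposition: M = Σ M_i = 73/10 kN·m ≈ 7.300000 kN·m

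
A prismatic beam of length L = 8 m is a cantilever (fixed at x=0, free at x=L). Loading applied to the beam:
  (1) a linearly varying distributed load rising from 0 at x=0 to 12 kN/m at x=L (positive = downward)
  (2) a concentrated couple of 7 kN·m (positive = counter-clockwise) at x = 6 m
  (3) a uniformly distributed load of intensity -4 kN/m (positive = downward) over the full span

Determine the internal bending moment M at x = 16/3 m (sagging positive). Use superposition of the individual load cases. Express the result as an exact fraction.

M(16/3) = -451/27 kN·m

Load 1 — triangular load w₀=12 kN/m (0→w₀ over full span):
  M_1 = w₀Lx/2 - w₀L²/3 - w₀x³/(6L) = 12·8·(16/3)/2 - 12·8²/3 - 12·(16/3)³/(6·8) = -1024/27 kN·m
Load 2 — applied couple M₀=7 kN·m at a=6 m (b=L-a=2):
  M_2 = M₀  [x≤a] = 7 = 7 kN·m
Load 3 — uniform load w=-4 kN/m over full span:
  M_3 = -w(L-x)²/2 = -(-4)·(8-(16/3))²/2 = 128/9 kN·m
Superposition: M = Σ M_i = -451/27 kN·m ≈ -16.703704 kN·m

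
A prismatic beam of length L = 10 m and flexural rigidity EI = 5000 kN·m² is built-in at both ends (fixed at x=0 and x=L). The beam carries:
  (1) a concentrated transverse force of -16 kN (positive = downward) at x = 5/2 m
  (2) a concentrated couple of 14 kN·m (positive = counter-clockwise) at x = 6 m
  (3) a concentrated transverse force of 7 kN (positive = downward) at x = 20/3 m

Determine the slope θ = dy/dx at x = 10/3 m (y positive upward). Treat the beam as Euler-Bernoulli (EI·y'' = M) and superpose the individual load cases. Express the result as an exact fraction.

θ(10/3) = -817/759375 rad

Load 1 — point force P=-16 kN at a=5/2 m (b=L-a=15/2):
  θ_1 = Pa²(L-x)(2bL-(3b+a)(L-x))/(2L³EI)  [x>a] = (-16)·(5/2)²·(10-(10/3))·(2·(15/2)·10-(3·(15/2)+(5/2))·(10-(10/3)))/(2·10³·5000) = 1/900 rad
Load 2 — applied couple M₀=14 kN·m at a=6 m (b=L-a=4):
  θ_2 = (R_Ax²/2 - M_Ax)/EI  [x≤a] with R_A=252/125, M_A=112/25 = ((252/125)·(10/3)²/2 - (112/25)·(10/3))/5000 = -7/9375 rad
Load 3 — point force P=7 kN at a=20/3 m (b=L-a=10/3):
  θ_3 = -Pb²x(2aL-(3a+b)x)/(2L³EI)  [x≤a] = -7·(10/3)²·(10/3)·(2·(20/3)·10-(3·(20/3)+(10/3))·(10/3))/(2·10³·5000) = -7/4860 rad
Superposition: θ = Σ θ_i = -817/759375 rad ≈ -0.001076 rad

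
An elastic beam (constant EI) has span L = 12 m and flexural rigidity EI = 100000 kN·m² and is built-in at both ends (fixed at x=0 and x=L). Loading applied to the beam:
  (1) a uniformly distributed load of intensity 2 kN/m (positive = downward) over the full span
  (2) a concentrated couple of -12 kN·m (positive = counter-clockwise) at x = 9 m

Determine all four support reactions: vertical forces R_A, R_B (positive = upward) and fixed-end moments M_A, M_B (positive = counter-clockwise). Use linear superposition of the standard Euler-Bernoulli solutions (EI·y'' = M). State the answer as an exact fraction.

R_A = 87/8 kN, M_A = 81/4 kN·m, R_B = 105/8 kN, M_B = -87/4 kN·m

Load 1 — uniform load w=2 kN/m over full span:
  R_A = wL/2 = 2·12/2 = 12 kN
  M_A = wL²/12 = 2·12²/12 = 24 kN·m
  R_B = wL/2 = 2·12/2 = 12 kN
  M_B = -wL²/12 = -2·12²/12 = -24 kN·m
Load 2 — applied couple M₀=-12 kN·m at a=9 m (b=L-a=3):
  R_A = 6M₀ab/L³ = 6·(-12)·9·3/12³ = -9/8 kN
  M_A = M₀b(2a-b)/L² = (-12)·3·(2·9-3)/12² = -15/4 kN·m
  R_B = -6M₀ab/L³ = -6·(-12)·9·3/12³ = 9/8 kN
  M_B = M₀a(2b-a)/L² = (-12)·9·(2·3-9)/12² = 9/4 kN·m
Superposition: R_A = 87/8 kN, M_A = 81/4 kN·m, R_B = 105/8 kN, M_B = -87/4 kN·m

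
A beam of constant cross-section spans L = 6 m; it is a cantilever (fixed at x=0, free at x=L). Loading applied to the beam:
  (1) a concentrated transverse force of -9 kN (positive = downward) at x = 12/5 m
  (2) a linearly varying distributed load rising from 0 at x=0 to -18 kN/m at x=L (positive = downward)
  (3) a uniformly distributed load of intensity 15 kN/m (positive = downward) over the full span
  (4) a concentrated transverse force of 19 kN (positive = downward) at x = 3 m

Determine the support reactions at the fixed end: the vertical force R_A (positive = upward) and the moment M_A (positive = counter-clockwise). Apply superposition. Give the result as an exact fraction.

R_A = 46 kN, M_A = 447/5 kN·m

Load 1 — point force P=-9 kN at a=12/5 m (b=L-a=18/5):
  R_A = P = (-9) = -9 kN
  M_A = Pa = (-9)·(12/5) = -108/5 kN·m
Load 2 — triangular load w₀=-18 kN/m (0→w₀ over full span):
  R_A = w₀L/2 = (-18)·6/2 = -54 kN
  M_A = w₀L²/3 = (-18)·6²/3 = -216 kN·m
Load 3 — uniform load w=15 kN/m over full span:
  R_A = wL = 15·6 = 90 kN
  M_A = wL²/2 = 15·6²/2 = 270 kN·m
Load 4 — point force P=19 kN at a=3 m (b=L-a=3):
  R_A = P = 19 kN
  M_A = Pa = 19·3 = 57 kN·m
Superposition: R_A = 46 kN, M_A = 447/5 kN·m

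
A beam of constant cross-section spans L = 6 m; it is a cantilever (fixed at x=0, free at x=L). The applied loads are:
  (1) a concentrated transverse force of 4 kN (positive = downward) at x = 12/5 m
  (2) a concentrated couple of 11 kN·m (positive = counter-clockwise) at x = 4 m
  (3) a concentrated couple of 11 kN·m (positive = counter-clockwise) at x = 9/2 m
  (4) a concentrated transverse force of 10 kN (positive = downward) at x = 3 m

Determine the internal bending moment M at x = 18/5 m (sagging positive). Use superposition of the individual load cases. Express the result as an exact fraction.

M(18/5) = 22 kN·m

Load 1 — point force P=4 kN at a=12/5 m (b=L-a=18/5):
  M_1 = 0  [x>a] = 0 kN·m
Load 2 — applied couple M₀=11 kN·m at a=4 m (b=L-a=2):
  M_2 = M₀  [x≤a] = 11 = 11 kN·m
Load 3 — applied couple M₀=11 kN·m at a=9/2 m (b=L-a=3/2):
  M_3 = M₀  [x≤a] = 11 = 11 kN·m
Load 4 — point force P=10 kN at a=3 m (b=L-a=3):
  M_4 = 0  [x>a] = 0 kN·m
Superposition: M = Σ M_i = 22 kN·m ≈ 22.000000 kN·m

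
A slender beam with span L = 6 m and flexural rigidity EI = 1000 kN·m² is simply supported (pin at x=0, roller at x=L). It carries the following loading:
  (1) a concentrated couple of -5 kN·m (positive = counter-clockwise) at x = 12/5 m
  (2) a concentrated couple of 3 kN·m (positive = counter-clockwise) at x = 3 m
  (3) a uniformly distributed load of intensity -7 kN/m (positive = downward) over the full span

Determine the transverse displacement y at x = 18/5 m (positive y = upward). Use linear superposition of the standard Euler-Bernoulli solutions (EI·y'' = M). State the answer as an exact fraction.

Load 1 — applied couple M₀=-5 kN·m at a=12/5 m (b=L-a=18/5):
  y_1 = (M₀x³/(6L)-M₀(x-a)²/2+C₁x)/EI  [x>a] with C₁=M₀(3b²-L²)/(6L)=-2/5 = ((-5)·(18/5)³/(6·6)-(-5)·((18/5)-(12/5))²/2+(-2/5)·(18/5))/1000 = -27/6250 m
Load 2 — applied couple M₀=3 kN·m at a=3 m (b=L-a=3):
  y_2 = (M₀x³/(6L)-M₀(x-a)²/2+C₁x)/EI  [x>a] with C₁=M₀(3b²-L²)/(6L)=-3/4 = (3·(18/5)³/(6·6)-3·((18/5)-3)²/2+(-3/4)·(18/5))/1000 = 81/125000 m
Load 3 — uniform load w=-7 kN/m over full span:
  y_3 = -wx(L³-2Lx²+x³)/(24EI) = -(-7)·(18/5)·(6³-2·6·(18/5)²+(18/5)³)/(24·1000) = 17577/156250 m
Superposition: y = Σ y_i = 68013/625000 m ≈ 0.108821 m

y(18/5) = 68013/625000 m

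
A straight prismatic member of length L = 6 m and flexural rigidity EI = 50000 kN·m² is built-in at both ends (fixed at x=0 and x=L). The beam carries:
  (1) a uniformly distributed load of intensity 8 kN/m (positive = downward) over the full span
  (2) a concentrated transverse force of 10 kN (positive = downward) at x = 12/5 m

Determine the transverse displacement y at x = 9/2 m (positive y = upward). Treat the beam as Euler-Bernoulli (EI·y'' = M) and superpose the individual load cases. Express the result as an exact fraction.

Load 1 — uniform load w=8 kN/m over full span:
  y_1 = -wx²(L-x)²/(24EI) = -8·(9/2)²·(6-(9/2))²/(24·50000) = -243/800000 m
Load 2 — point force P=10 kN at a=12/5 m (b=L-a=18/5):
  y_2 = -Pa²(L-x)²(3bL-(3b+a)(L-x))/(6L³EI)  [x>a] = -10·(12/5)²·(6-(9/2))²·(3·(18/5)·6-(3·(18/5)+(12/5))·(6-(9/2)))/(6·6³·50000) = -9/100000 m
Superposition: y = Σ y_i = -63/160000 m ≈ -0.000394 m

y(9/2) = -63/160000 m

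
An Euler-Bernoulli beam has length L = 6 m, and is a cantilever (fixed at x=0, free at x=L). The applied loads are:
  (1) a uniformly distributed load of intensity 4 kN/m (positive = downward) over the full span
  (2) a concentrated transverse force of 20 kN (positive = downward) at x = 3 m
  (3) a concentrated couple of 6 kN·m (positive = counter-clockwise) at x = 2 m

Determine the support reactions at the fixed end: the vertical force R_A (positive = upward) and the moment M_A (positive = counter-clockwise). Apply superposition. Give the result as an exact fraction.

Load 1 — uniform load w=4 kN/m over full span:
  R_A = wL = 4·6 = 24 kN
  M_A = wL²/2 = 4·6²/2 = 72 kN·m
Load 2 — point force P=20 kN at a=3 m (b=L-a=3):
  R_A = P = 20 kN
  M_A = Pa = 20·3 = 60 kN·m
Load 3 — applied couple M₀=6 kN·m at a=2 m (b=L-a=4):
  R_A = 0 kN
  M_A = -M₀ = -6 kN·m
Superposition: R_A = 44 kN, M_A = 126 kN·m

R_A = 44 kN, M_A = 126 kN·m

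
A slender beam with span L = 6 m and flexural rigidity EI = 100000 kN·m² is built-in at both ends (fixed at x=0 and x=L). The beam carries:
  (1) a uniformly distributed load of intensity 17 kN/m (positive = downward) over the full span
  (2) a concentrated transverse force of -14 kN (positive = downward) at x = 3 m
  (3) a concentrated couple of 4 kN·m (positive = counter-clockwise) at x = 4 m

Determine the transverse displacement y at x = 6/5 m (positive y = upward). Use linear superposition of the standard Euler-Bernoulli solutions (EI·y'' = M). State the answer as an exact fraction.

y(6/5) = -11663/62500000 m

Load 1 — uniform load w=17 kN/m over full span:
  y_1 = -wx²(L-x)²/(24EI) = -17·(6/5)²·(6-(6/5))²/(24·100000) = -459/1953125 m
Load 2 — point force P=-14 kN at a=3 m (b=L-a=3):
  y_2 = -Pb²x²(3aL-(3a+b)x)/(6L³EI)  [x≤a] = -(-14)·3²·(6/5)²·(3·3·6-(3·3+3)·(6/5))/(6·6³·100000) = 693/12500000 m
Load 3 — applied couple M₀=4 kN·m at a=4 m (b=L-a=2):
  y_3 = (R_Ax³/6 - M_Ax²/2)/EI  [x≤a] with R_A=8/9, M_A=4/3 = ((8/9)·(6/5)³/6 - (4/3)·(6/5)²/2)/100000 = -11/1562500 m
Superposition: y = Σ y_i = -11663/62500000 m ≈ -0.000187 m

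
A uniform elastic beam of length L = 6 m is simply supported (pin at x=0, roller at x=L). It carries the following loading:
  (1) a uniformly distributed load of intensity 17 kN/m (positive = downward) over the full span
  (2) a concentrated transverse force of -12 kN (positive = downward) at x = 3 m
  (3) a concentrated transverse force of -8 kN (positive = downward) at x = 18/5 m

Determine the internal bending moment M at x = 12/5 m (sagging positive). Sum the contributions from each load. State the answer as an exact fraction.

M(12/5) = 1284/25 kN·m

Load 1 — uniform load w=17 kN/m over full span:
  M_1 = wx(L-x)/2 = 17·(12/5)·(6-(12/5))/2 = 1836/25 kN·m
Load 2 — point force P=-12 kN at a=3 m (b=L-a=3):
  M_2 = Pbx/L  [x≤a] = (-12)·3·(12/5)/6 = -72/5 kN·m
Load 3 — point force P=-8 kN at a=18/5 m (b=L-a=12/5):
  M_3 = Pbx/L  [x≤a] = (-8)·(12/5)·(12/5)/6 = -192/25 kN·m
Superposition: M = Σ M_i = 1284/25 kN·m ≈ 51.360000 kN·m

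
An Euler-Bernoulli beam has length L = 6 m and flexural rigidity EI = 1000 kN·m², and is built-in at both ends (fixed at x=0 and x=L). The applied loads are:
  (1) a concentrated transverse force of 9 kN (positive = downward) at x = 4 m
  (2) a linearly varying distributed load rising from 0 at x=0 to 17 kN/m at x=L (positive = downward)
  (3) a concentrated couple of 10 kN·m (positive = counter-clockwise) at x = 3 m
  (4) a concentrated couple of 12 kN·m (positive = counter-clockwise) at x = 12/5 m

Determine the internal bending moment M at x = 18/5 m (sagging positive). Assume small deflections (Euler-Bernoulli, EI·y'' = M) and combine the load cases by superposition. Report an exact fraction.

M(18/5) = 2619/250 kN·m

Load 1 — point force P=9 kN at a=4 m (b=L-a=2):
  M_1 = Pb²(3a+b)x/L³ - Pab²/L²  [x≤a] = 9·2²·(3·4+2)·(18/5)/6³ - 9·4·2²/6² = 22/5 kN·m
Load 2 — triangular load w₀=17 kN/m (0→w₀ over full span):
  M_2 = 3w₀Lx/20 - w₀L²/30 - w₀x³/(6L) = 3·17·6·(18/5)/20 - 17·6²/30 - 17·(18/5)³/(6·6) = 1581/125 kN·m
Load 3 — applied couple M₀=10 kN·m at a=3 m (b=L-a=3):
  M_3 = R_Ax - M_A - M₀  [x>a] with R_A=5/2, M_A=5/2 = (5/2)·(18/5) - (5/2) - 10 = -7/2 kN·m
Load 4 — applied couple M₀=12 kN·m at a=12/5 m (b=L-a=18/5):
  M_4 = R_Ax - M_A - M₀  [x>a] with R_A=72/25, M_A=36/25 = (72/25)·(18/5) - (36/25) - 12 = -384/125 kN·m
Superposition: M = Σ M_i = 2619/250 kN·m ≈ 10.476000 kN·m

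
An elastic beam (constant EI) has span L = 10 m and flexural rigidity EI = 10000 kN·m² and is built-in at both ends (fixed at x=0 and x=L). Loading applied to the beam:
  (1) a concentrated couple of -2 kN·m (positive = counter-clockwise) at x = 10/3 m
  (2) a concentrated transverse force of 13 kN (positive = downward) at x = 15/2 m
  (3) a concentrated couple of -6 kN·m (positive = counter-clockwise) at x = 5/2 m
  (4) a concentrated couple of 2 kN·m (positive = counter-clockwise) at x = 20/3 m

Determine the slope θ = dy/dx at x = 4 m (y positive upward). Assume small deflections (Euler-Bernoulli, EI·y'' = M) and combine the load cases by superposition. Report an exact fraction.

θ(4) = -1243/1200000 rad

Load 1 — applied couple M₀=-2 kN·m at a=10/3 m (b=L-a=20/3):
  θ_1 = (R_Ax²/2 - M_Ax - M₀(x-a))/EI  [x>a] with R_A=-4/15, M_A=0 = ((-4/15)·4²/2 - 0·4 - (-2)·(4-(10/3)))/10000 = -1/12500 rad
Load 2 — point force P=13 kN at a=15/2 m (b=L-a=5/2):
  θ_2 = -Pb²x(2aL-(3a+b)x)/(2L³EI)  [x≤a] = -13·(5/2)²·4·(2·(15/2)·10-(3·(15/2)+(5/2))·4)/(2·10³·10000) = -13/16000 rad
Load 3 — applied couple M₀=-6 kN·m at a=5/2 m (b=L-a=15/2):
  θ_3 = (R_Ax²/2 - M_Ax - M₀(x-a))/EI  [x>a] with R_A=-27/40, M_A=9/8 = ((-27/40)·4²/2 - (9/8)·4 - (-6)·(4-(5/2)))/10000 = -9/100000 rad
Load 4 — applied couple M₀=2 kN·m at a=20/3 m (b=L-a=10/3):
  θ_4 = (R_Ax²/2 - M_Ax)/EI  [x≤a] with R_A=4/15, M_A=2/3 = ((4/15)·4²/2 - (2/3)·4)/10000 = -1/18750 rad
Superposition: θ = Σ θ_i = -1243/1200000 rad ≈ -0.001036 rad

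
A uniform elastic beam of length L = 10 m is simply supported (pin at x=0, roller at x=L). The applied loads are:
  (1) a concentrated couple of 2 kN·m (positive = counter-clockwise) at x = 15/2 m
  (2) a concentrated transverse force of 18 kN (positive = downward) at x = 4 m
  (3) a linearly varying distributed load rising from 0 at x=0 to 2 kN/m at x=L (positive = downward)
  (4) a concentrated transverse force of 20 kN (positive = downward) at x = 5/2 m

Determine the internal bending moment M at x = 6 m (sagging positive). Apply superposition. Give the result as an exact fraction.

Load 1 — applied couple M₀=2 kN·m at a=15/2 m (b=L-a=5/2):
  M_1 = M₀x/L  [x≤a] = 2·6/10 = 6/5 kN·m
Load 2 — point force P=18 kN at a=4 m (b=L-a=6):
  M_2 = Pa(L-x)/L  [x>a] = 18·4·(10-6)/10 = 144/5 kN·m
Load 3 — triangular load w₀=2 kN/m (0→w₀ over full span):
  M_3 = w₀Lx/6 - w₀x³/(6L) = 2·10·6/6 - 2·6³/(6·10) = 64/5 kN·m
Load 4 — point force P=20 kN at a=5/2 m (b=L-a=15/2):
  M_4 = Pa(L-x)/L  [x>a] = 20·(5/2)·(10-6)/10 = 20 kN·m
Superposition: M = Σ M_i = 314/5 kN·m ≈ 62.800000 kN·m

M(6) = 314/5 kN·m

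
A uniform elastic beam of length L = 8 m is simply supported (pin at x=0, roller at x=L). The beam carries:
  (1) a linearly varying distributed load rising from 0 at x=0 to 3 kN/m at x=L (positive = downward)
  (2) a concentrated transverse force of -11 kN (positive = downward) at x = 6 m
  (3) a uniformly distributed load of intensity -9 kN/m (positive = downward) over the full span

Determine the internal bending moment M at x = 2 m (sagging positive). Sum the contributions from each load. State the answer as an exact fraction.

Load 1 — triangular load w₀=3 kN/m (0→w₀ over full span):
  M_1 = w₀Lx/6 - w₀x³/(6L) = 3·8·2/6 - 3·2³/(6·8) = 15/2 kN·m
Load 2 — point force P=-11 kN at a=6 m (b=L-a=2):
  M_2 = Pbx/L  [x≤a] = (-11)·2·2/8 = -11/2 kN·m
Load 3 — uniform load w=-9 kN/m over full span:
  M_3 = wx(L-x)/2 = (-9)·2·(8-2)/2 = -54 kN·m
Superposition: M = Σ M_i = -52 kN·m ≈ -52.000000 kN·m

M(2) = -52 kN·m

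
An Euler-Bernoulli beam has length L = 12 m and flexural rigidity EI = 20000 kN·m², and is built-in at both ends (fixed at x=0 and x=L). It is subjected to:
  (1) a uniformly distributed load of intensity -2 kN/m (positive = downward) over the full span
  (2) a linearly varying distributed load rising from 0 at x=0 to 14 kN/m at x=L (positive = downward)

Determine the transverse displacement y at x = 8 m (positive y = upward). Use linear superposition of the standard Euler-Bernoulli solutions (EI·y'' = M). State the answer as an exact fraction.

Load 1 — uniform load w=-2 kN/m over full span:
  y_1 = -wx²(L-x)²/(24EI) = -(-2)·8²·(12-8)²/(24·20000) = 8/1875 m
Load 2 — triangular load w₀=14 kN/m (0→w₀ over full span):
  y_2 = -w₀x²(L-x)²(x+2L)/(120LEI) = -14·8²·(12-8)²·(8+2·12)/(120·12·20000) = -448/28125 m
Superposition: y = Σ y_i = -328/28125 m ≈ -0.011662 m

y(8) = -328/28125 m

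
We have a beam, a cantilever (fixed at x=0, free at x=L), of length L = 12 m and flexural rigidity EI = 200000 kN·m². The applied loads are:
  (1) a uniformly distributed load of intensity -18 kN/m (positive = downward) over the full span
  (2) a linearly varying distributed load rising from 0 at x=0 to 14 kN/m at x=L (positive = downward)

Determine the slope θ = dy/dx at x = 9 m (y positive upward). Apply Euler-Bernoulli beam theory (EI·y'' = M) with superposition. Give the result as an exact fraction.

Load 1 — uniform load w=-18 kN/m over full span:
  θ_1 = -wx(x²-3Lx+3L²)/(6EI) = -(-18)·9·(9²-3·12·9+3·12²)/(6·200000) = 5103/200000 rad
Load 2 — triangular load w₀=14 kN/m (0→w₀ over full span):
  θ_2 = (w₀Lx²/4-w₀L²x/3-w₀x⁴/(24L))/EI = (14·12·9²/4-14·12²·9/3-14·9⁴/(24·12))/200000 = -47439/3200000 rad
Superposition: θ = Σ θ_i = 34209/3200000 rad ≈ 0.010690 rad

θ(9) = 34209/3200000 rad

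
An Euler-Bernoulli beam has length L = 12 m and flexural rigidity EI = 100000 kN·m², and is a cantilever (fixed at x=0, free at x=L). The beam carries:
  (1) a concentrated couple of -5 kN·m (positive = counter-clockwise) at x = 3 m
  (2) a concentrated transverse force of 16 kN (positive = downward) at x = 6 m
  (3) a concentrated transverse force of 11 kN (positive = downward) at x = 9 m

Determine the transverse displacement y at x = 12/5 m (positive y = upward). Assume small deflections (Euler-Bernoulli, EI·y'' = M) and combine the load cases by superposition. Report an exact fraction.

Load 1 — applied couple M₀=-5 kN·m at a=3 m (b=L-a=9):
  y_1 = M₀x²/(2EI)  [x≤a] = (-5)·(12/5)²/(2·100000) = -9/62500 m
Load 2 — point force P=16 kN at a=6 m (b=L-a=6):
  y_2 = -Px²(3a-x)/(6EI)  [x≤a] = -16·(12/5)²·(3·6-(12/5))/(6·100000) = -936/390625 m
Load 3 — point force P=11 kN at a=9 m (b=L-a=3):
  y_3 = -Px²(3a-x)/(6EI)  [x≤a] = -11·(12/5)²·(3·9-(12/5))/(6·100000) = -4059/1562500 m
Superposition: y = Σ y_i = -2007/390625 m ≈ -0.005138 m

y(12/5) = -2007/390625 m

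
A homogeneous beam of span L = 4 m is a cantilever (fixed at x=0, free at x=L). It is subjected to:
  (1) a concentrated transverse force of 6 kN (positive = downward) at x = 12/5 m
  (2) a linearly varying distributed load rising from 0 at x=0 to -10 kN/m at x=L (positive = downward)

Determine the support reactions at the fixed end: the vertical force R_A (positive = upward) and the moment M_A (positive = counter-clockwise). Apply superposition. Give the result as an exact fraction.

R_A = -14 kN, M_A = -584/15 kN·m

Load 1 — point force P=6 kN at a=12/5 m (b=L-a=8/5):
  R_A = P = 6 kN
  M_A = Pa = 6·(12/5) = 72/5 kN·m
Load 2 — triangular load w₀=-10 kN/m (0→w₀ over full span):
  R_A = w₀L/2 = (-10)·4/2 = -20 kN
  M_A = w₀L²/3 = (-10)·4²/3 = -160/3 kN·m
Superposition: R_A = -14 kN, M_A = -584/15 kN·m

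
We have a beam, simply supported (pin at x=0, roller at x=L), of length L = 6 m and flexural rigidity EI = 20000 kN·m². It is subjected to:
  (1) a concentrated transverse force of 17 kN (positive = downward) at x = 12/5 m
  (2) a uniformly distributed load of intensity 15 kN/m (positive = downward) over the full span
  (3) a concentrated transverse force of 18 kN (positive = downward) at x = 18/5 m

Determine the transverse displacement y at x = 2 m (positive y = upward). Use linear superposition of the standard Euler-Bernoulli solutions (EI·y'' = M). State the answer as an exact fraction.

Load 1 — point force P=17 kN at a=12/5 m (b=L-a=18/5):
  y_1 = -Pbx(L²-b²-x²)/(6LEI)  [x≤a] = -17·(18/5)·2·(6²-(18/5)²-2²)/(6·6·20000) = -2023/625000 m
Load 2 — uniform load w=15 kN/m over full span:
  y_2 = -wx(L³-2Lx²+x³)/(24EI) = -15·2·(6³-2·6·2²+2³)/(24·20000) = -11/1000 m
Load 3 — point force P=18 kN at a=18/5 m (b=L-a=12/5):
  y_3 = -Pbx(L²-b²-x²)/(6LEI)  [x≤a] = -18·(12/5)·2·(6²-(12/5)²-2²)/(6·6·20000) = -246/78125 m
Superposition: y = Σ y_i = -5433/312500 m ≈ -0.017386 m

y(2) = -5433/312500 m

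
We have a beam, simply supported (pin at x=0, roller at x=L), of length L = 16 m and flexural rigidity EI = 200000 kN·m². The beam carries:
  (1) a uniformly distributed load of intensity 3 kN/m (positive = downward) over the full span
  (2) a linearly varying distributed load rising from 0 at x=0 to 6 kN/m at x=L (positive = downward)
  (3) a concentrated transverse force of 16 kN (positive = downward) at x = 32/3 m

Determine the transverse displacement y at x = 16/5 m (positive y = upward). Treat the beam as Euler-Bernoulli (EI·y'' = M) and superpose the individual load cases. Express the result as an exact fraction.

Load 1 — uniform load w=3 kN/m over full span:
  y_1 = -wx(L³-2Lx²+x³)/(24EI) = -3·(16/5)·(16³-2·16·(16/5)²+(16/5)³)/(24·200000) = -14848/1953125 m
Load 2 — triangular load w₀=6 kN/m (0→w₀ over full span):
  y_2 = -w₀x(7L⁴-10L²x²+3x⁴)/(360LEI) = -6·(16/5)·(7·16⁴-10·16²·(16/5)²+3·(16/5)⁴)/(360·16·200000) = -352256/48828125 m
Load 3 — point force P=16 kN at a=32/3 m (b=L-a=16/3):
  y_3 = -Pbx(L²-b²-x²)/(6LEI)  [x≤a] = -16·(16/3)·(16/5)·(16²-(16/3)²-(16/5)²)/(6·16·200000) = -97792/31640625 m
Superposition: y = Σ y_i = -70823936/3955078125 m ≈ -0.017907 m

y(16/5) = -70823936/3955078125 m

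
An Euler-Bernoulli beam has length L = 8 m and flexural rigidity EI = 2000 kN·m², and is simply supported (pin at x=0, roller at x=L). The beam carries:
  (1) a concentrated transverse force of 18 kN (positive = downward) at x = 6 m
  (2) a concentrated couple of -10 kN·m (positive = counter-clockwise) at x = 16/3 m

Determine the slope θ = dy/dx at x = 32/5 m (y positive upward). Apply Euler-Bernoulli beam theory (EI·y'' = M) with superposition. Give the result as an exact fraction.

θ(32/5) = 8927/450000 rad

Load 1 — point force P=18 kN at a=6 m (b=L-a=2):
  θ_1 = -Pa(2L²-6Lx+3x²+a²)/(6LEI)  [x>a] = -18·6·(2·8²-6·8·(32/5)+3·(32/5)²+6²)/(6·8·2000) = 1143/50000 rad
Load 2 — applied couple M₀=-10 kN·m at a=16/3 m (b=L-a=8/3):
  θ_2 = (M₀x²/(2L)-M₀(x-a)+C₁)/EI  [x>a] with C₁=M₀(3b²-L²)/(6L)=80/9 = ((-10)·(32/5)²/(2·8)-(-10)·((32/5)-(16/3))+(80/9))/2000 = -17/5625 rad
Superposition: θ = Σ θ_i = 8927/450000 rad ≈ 0.019838 rad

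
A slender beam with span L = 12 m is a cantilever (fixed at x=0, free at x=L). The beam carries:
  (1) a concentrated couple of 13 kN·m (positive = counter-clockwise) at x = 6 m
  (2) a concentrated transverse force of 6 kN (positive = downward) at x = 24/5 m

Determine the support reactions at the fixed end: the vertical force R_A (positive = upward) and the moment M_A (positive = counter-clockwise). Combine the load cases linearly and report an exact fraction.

Load 1 — applied couple M₀=13 kN·m at a=6 m (b=L-a=6):
  R_A = 0 kN
  M_A = -M₀ = -13 kN·m
Load 2 — point force P=6 kN at a=24/5 m (b=L-a=36/5):
  R_A = P = 6 kN
  M_A = Pa = 6·(24/5) = 144/5 kN·m
Superposition: R_A = 6 kN, M_A = 79/5 kN·m

R_A = 6 kN, M_A = 79/5 kN·m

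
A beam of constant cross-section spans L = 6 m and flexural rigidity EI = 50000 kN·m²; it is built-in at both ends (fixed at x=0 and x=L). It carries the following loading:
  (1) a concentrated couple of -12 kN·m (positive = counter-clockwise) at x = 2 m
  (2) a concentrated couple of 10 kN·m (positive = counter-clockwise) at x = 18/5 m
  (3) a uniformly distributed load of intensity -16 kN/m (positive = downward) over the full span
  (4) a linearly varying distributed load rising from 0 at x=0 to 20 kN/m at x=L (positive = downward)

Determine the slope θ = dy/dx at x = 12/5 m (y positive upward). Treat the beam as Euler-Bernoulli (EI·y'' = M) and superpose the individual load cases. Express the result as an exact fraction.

θ(12/5) = -3/781250 rad

Load 1 — applied couple M₀=-12 kN·m at a=2 m (b=L-a=4):
  θ_1 = (R_Ax²/2 - M_Ax - M₀(x-a))/EI  [x>a] with R_A=-8/3, M_A=0 = ((-8/3)·(12/5)²/2 - 0·(12/5) - (-12)·((12/5)-2))/50000 = -9/156250 rad
Load 2 — applied couple M₀=10 kN·m at a=18/5 m (b=L-a=12/5):
  θ_2 = (R_Ax²/2 - M_Ax)/EI  [x≤a] with R_A=12/5, M_A=16/5 = ((12/5)·(12/5)²/2 - (16/5)·(12/5))/50000 = -6/390625 rad
Load 3 — uniform load w=-16 kN/m over full span:
  θ_3 = -wx(L-x)(L-2x)/(12EI) = -(-16)·(12/5)·(6-(12/5))·(6-2·(12/5))/(12·50000) = 108/390625 rad
Load 4 — triangular load w₀=20 kN/m (0→w₀ over full span):
  θ_4 = -w₀(2x(L-x)(L-2x)(x+2L)+x²(L-x)²)/(120LEI) = -20·(2·(12/5)·(6-(12/5))·(6-2·(12/5))·((12/5)+2·6)+(12/5)²·(6-(12/5))²)/(120·6·50000) = -81/390625 rad
Superposition: θ = Σ θ_i = -3/781250 rad ≈ -0.000004 rad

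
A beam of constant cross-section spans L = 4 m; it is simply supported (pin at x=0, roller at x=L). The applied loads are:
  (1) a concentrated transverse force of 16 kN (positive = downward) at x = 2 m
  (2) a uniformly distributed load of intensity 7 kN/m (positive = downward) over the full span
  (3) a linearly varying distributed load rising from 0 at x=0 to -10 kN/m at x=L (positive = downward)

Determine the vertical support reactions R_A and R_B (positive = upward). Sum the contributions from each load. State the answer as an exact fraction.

Load 1 — point force P=16 kN at a=2 m (b=L-a=2):
  R_A = Pb/L = 16·2/4 = 8 kN
  R_B = Pa/L = 16·2/4 = 8 kN
Load 2 — uniform load w=7 kN/m over full span:
  R_A = wL/2 = 7·4/2 = 14 kN
  R_B = wL/2 = 7·4/2 = 14 kN
Load 3 — triangular load w₀=-10 kN/m (0→w₀ over full span):
  R_A = w₀L/6 = (-10)·4/6 = -20/3 kN
  R_B = w₀L/3 = (-10)·4/3 = -40/3 kN
Superposition: R_A = 46/3 kN, R_B = 26/3 kN

R_A = 46/3 kN, R_B = 26/3 kN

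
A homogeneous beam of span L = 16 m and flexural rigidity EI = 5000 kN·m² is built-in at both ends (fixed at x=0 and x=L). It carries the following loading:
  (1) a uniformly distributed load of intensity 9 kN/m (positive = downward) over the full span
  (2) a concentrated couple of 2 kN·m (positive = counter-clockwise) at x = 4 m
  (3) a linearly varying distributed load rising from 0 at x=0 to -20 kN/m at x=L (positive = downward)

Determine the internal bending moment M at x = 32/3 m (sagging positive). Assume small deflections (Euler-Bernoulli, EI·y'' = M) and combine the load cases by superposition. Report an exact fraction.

Load 1 — uniform load w=9 kN/m over full span:
  M_1 = wLx/2 - wL²/12 - wx²/2 = 9·16·(32/3)/2 - 9·16²/12 - 9·(32/3)²/2 = 64 kN·m
Load 2 — applied couple M₀=2 kN·m at a=4 m (b=L-a=12):
  M_2 = R_Ax - M_A - M₀  [x>a] with R_A=9/64, M_A=-3/8 = (9/64)·(32/3) - (-3/8) - 2 = -1/8 kN·m
Load 3 — triangular load w₀=-20 kN/m (0→w₀ over full span):
  M_3 = 3w₀Lx/20 - w₀L²/30 - w₀x³/(6L) = 3·(-20)·16·(32/3)/20 - (-20)·16²/30 - (-20)·(32/3)³/(6·16) = -7168/81 kN·m
Superposition: M = Σ M_i = -15953/648 kN·m ≈ -24.618827 kN·m

M(32/3) = -15953/648 kN·m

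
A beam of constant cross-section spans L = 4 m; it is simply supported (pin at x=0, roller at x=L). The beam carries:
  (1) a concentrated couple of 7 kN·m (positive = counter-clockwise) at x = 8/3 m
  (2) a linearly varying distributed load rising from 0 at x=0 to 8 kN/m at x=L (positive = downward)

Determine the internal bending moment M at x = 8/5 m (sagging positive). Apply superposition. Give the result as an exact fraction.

M(8/5) = 1246/125 kN·m

Load 1 — applied couple M₀=7 kN·m at a=8/3 m (b=L-a=4/3):
  M_1 = M₀x/L  [x≤a] = 7·(8/5)/4 = 14/5 kN·m
Load 2 — triangular load w₀=8 kN/m (0→w₀ over full span):
  M_2 = w₀Lx/6 - w₀x³/(6L) = 8·4·(8/5)/6 - 8·(8/5)³/(6·4) = 896/125 kN·m
Superposition: M = Σ M_i = 1246/125 kN·m ≈ 9.968000 kN·m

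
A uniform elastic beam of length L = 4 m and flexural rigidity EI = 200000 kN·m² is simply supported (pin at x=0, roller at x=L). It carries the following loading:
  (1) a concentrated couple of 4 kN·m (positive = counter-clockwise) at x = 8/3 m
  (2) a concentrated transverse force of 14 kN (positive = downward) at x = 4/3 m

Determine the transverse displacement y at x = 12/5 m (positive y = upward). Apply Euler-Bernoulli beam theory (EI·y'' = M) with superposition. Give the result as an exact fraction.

y(12/5) = -5213/63281250 m

Load 1 — applied couple M₀=4 kN·m at a=8/3 m (b=L-a=4/3):
  y_1 = (M₀x³/(6L)+C₁x)/EI  [x≤a] with C₁=M₀(3b²-L²)/(6L)=-16/9 = (4·(12/5)³/(6·4)+(-16/9)·(12/5))/200000 = -23/2343750 m
Load 2 — point force P=14 kN at a=4/3 m (b=L-a=8/3):
  y_2 = -Pa(L-x)(2Lx-a²-x²)/(6LEI)  [x>a] = -14·(4/3)·(4-(12/5))·(2·4·(12/5)-(4/3)²-(12/5)²)/(6·4·200000) = -2296/31640625 m
Superposition: y = Σ y_i = -5213/63281250 m ≈ -0.000082 m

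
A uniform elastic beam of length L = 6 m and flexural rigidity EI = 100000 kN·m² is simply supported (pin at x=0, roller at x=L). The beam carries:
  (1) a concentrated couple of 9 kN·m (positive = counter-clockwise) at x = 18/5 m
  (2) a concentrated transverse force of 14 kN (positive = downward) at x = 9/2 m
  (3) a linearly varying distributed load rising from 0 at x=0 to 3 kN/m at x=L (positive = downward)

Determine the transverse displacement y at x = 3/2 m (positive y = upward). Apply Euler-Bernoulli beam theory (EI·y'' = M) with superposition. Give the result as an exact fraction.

y(3/2) = -652581/1280000000 m

Load 1 — applied couple M₀=9 kN·m at a=18/5 m (b=L-a=12/5):
  y_1 = (M₀x³/(6L)+C₁x)/EI  [x≤a] with C₁=M₀(3b²-L²)/(6L)=-117/25 = (9·(3/2)³/(6·6)+(-117/25)·(3/2))/100000 = -4941/80000000 m
Load 2 — point force P=14 kN at a=9/2 m (b=L-a=3/2):
  y_2 = -Pbx(L²-b²-x²)/(6LEI)  [x≤a] = -14·(3/2)·(3/2)·(6²-(3/2)²-(3/2)²)/(6·6·100000) = -441/1600000 m
Load 3 — triangular load w₀=3 kN/m (0→w₀ over full span):
  y_3 = -w₀x(7L⁴-10L²x²+3x⁴)/(360LEI) = -3·(3/2)·(7·6⁴-10·6²·(3/2)²+3·(3/2)⁴)/(360·6·100000) = -8829/51200000 m
Superposition: y = Σ y_i = -652581/1280000000 m ≈ -0.000510 m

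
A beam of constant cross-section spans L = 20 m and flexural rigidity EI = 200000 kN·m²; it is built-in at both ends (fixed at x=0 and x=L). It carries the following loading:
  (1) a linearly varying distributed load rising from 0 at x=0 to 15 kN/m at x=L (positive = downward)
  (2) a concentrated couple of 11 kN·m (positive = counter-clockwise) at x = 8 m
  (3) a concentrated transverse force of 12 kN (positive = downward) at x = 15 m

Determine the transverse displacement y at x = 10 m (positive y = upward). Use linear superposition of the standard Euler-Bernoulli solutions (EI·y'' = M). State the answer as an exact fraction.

Load 1 — triangular load w₀=15 kN/m (0→w₀ over full span):
  y_1 = -w₀x²(L-x)²(x+2L)/(120LEI) = -15·10²·(20-10)²·(10+2·20)/(120·20·200000) = -1/64 m
Load 2 — applied couple M₀=11 kN·m at a=8 m (b=L-a=12):
  y_2 = (R_Ax³/6 - M_Ax²/2 - M₀(x-a)²/2)/EI  [x>a] with R_A=99/125, M_A=33/25 = ((99/125)·10³/6 - (33/25)·10²/2 - 11·(10-8)²/2)/200000 = 11/50000 m
Load 3 — point force P=12 kN at a=15 m (b=L-a=5):
  y_3 = -Pb²x²(3aL-(3a+b)x)/(6L³EI)  [x≤a] = -12·5²·10²·(3·15·20-(3·15+5)·10)/(6·20³·200000) = -1/800 m
Superposition: y = Σ y_i = -3331/200000 m ≈ -0.016655 m

y(10) = -3331/200000 m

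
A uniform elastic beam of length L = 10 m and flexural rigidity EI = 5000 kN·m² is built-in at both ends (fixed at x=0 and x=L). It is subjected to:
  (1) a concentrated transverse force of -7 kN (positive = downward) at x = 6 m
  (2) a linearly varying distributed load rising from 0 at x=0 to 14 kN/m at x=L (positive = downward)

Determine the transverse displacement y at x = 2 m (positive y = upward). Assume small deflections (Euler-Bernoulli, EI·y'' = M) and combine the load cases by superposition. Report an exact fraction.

y(2) = -868/78125 m

Load 1 — point force P=-7 kN at a=6 m (b=L-a=4):
  y_1 = -Pb²x²(3aL-(3a+b)x)/(6L³EI)  [x≤a] = -(-7)·4²·2²·(3·6·10-(3·6+4)·2)/(6·10³·5000) = 476/234375 m
Load 2 — triangular load w₀=14 kN/m (0→w₀ over full span):
  y_2 = -w₀x²(L-x)²(x+2L)/(120LEI) = -14·2²·(10-2)²·(2+2·10)/(120·10·5000) = -616/46875 m
Superposition: y = Σ y_i = -868/78125 m ≈ -0.011110 m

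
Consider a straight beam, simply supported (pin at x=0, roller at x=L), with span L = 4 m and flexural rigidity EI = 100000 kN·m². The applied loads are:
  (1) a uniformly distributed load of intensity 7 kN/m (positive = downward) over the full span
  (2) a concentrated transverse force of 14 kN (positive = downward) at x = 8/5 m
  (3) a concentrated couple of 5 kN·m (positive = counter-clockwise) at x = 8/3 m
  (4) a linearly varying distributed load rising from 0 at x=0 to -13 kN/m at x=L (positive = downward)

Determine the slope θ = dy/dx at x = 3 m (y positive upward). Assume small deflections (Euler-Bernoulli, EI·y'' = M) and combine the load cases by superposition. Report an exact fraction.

θ(3) = 448559/3600000000 rad

Load 1 — uniform load w=7 kN/m over full span:
  θ_1 = -w(L³-6Lx²+4x³)/(24EI) = -7·(4³-6·4·3²+4·3³)/(24·100000) = 77/600000 rad
Load 2 — point force P=14 kN at a=8/5 m (b=L-a=12/5):
  θ_2 = -Pa(2L²-6Lx+3x²+a²)/(6LEI)  [x>a] = -14·(8/5)·(2·4²-6·4·3+3·3²+(8/5)²)/(6·4·100000) = 609/6250000 rad
Load 3 — applied couple M₀=5 kN·m at a=8/3 m (b=L-a=4/3):
  θ_3 = (M₀x²/(2L)-M₀(x-a)+C₁)/EI  [x>a] with C₁=M₀(3b²-L²)/(6L)=-20/9 = (5·3²/(2·4)-5·(3-(8/3))+(-20/9))/100000 = 1/57600 rad
Load 4 — triangular load w₀=-13 kN/m (0→w₀ over full span):
  θ_4 = -w₀(7L⁴-30L²x²+15x⁴)/(360LEI) = -(-13)·(7·4⁴-30·4²·3²+15·3⁴)/(360·4·100000) = -17069/144000000 rad
Superposition: θ = Σ θ_i = 448559/3600000000 rad ≈ 0.000125 rad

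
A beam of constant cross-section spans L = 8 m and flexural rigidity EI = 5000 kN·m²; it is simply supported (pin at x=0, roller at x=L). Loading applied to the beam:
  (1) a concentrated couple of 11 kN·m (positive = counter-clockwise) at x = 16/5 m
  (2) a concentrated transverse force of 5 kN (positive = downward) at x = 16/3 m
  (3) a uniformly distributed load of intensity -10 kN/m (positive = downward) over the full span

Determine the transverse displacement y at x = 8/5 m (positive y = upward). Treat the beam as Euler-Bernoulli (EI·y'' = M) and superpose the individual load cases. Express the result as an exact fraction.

Load 1 — applied couple M₀=11 kN·m at a=16/5 m (b=L-a=24/5):
  y_1 = (M₀x³/(6L)+C₁x)/EI  [x≤a] with C₁=M₀(3b²-L²)/(6L)=88/75 = (11·(8/5)³/(6·8)+(88/75)·(8/5))/5000 = 44/78125 m
Load 2 — point force P=5 kN at a=16/3 m (b=L-a=8/3):
  y_2 = -Pbx(L²-b²-x²)/(6LEI)  [x≤a] = -5·(8/3)·(8/5)·(8²-(8/3)²-(8/5)²)/(6·8·5000) = -6112/1265625 m
Load 3 — uniform load w=-10 kN/m over full span:
  y_3 = -wx(L³-2Lx²+x³)/(24EI) = -(-10)·(8/5)·(8³-2·8·(8/5)²+(8/5)³)/(24·5000) = 14848/234375 m
Superposition: y = Σ y_i = 14956/253125 m ≈ 0.059085 m

y(8/5) = 14956/253125 m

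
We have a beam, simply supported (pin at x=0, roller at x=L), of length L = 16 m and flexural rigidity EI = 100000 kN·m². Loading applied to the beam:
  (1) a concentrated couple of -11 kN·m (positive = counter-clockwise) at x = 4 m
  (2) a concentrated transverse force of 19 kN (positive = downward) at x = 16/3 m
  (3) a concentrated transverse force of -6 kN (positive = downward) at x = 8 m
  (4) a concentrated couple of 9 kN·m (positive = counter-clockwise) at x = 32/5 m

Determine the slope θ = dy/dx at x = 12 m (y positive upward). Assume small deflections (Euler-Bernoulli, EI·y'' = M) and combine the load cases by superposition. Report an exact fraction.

θ(12) = 517931/405000000 rad

Load 1 — applied couple M₀=-11 kN·m at a=4 m (b=L-a=12):
  θ_1 = (M₀x²/(2L)-M₀(x-a)+C₁)/EI  [x>a] with C₁=M₀(3b²-L²)/(6L)=-121/6 = ((-11)·12²/(2·16)-(-11)·(12-4)+(-121/6))/100000 = 11/60000 rad
Load 2 — point force P=19 kN at a=16/3 m (b=L-a=32/3):
  θ_2 = -Pa(2L²-6Lx+3x²+a²)/(6LEI)  [x>a] = -19·(16/3)·(2·16²-6·16·12+3·12²+(16/3)²)/(6·16·100000) = 1919/1012500 rad
Load 3 — point force P=-6 kN at a=8 m (b=L-a=8):
  θ_3 = -Pa(2L²-6Lx+3x²+a²)/(6LEI)  [x>a] = -(-6)·8·(2·16²-6·16·12+3·12²+8²)/(6·16·100000) = -9/12500 rad
Load 4 — applied couple M₀=9 kN·m at a=32/5 m (b=L-a=48/5):
  θ_4 = (M₀x²/(2L)-M₀(x-a)+C₁)/EI  [x>a] with C₁=M₀(3b²-L²)/(6L)=48/25 = (9·12²/(2·16)-9·(12-(32/5))+(48/25))/100000 = -399/5000000 rad
Superposition: θ = Σ θ_i = 517931/405000000 rad ≈ 0.001279 rad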